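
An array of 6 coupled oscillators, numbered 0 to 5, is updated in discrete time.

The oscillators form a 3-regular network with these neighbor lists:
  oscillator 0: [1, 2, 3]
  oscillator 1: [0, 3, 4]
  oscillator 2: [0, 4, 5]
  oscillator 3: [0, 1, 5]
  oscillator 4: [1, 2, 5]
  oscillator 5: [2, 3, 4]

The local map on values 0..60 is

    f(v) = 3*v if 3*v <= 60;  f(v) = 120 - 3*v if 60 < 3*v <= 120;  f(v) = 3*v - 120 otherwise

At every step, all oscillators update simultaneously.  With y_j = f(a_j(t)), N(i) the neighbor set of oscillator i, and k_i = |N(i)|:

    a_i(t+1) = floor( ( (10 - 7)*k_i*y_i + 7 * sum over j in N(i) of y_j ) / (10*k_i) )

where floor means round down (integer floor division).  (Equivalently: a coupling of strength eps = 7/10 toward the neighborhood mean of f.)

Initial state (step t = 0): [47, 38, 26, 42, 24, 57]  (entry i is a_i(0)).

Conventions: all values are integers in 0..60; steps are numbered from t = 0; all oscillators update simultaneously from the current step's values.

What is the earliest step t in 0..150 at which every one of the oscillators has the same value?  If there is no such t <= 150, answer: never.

Answer: 19
Key observation: Synchronization is absorbing here: once all oscillators are equal they stay equal, and step 19 is the first all-equal step.

Derivation:
t=0: [47, 38, 26, 42, 24, 57]  (not all equal)
t=1: [18, 19, 40, 20, 37, 37]  (not all equal)
t=2: [43, 45, 16, 46, 18, 18]  (not all equal)
t=3: [21, 23, 41, 23, 43, 44]  (not all equal)
t=4: [41, 42, 19, 43, 18, 18]  (not all equal)
t=5: [17, 17, 43, 17, 43, 44]  (not all equal)
t=6: [41, 41, 19, 41, 19, 19]  (not all equal)
t=7: [15, 15, 44, 15, 44, 44]  (not all equal)
t=8: [37, 37, 19, 37, 19, 19]  (not all equal)
t=9: [20, 20, 45, 20, 45, 45]  (not all equal)
t=10: [49, 49, 25, 49, 25, 25]  (not all equal)
t=11: [31, 31, 40, 31, 40, 40]  (not all equal)
t=12: [20, 20, 6, 20, 6, 6]  (not all equal)
t=13: [50, 50, 27, 50, 27, 27]  (not all equal)
t=14: [32, 32, 36, 32, 36, 36]  (not all equal)
t=15: [21, 21, 14, 21, 14, 14]  (not all equal)
t=16: [53, 53, 45, 53, 45, 45]  (not all equal)
t=17: [33, 33, 20, 33, 20, 20]  (not all equal)
t=18: [30, 30, 50, 30, 50, 50]  (not all equal)
t=19: [30, 30, 30, 30, 30, 30]  (all equal)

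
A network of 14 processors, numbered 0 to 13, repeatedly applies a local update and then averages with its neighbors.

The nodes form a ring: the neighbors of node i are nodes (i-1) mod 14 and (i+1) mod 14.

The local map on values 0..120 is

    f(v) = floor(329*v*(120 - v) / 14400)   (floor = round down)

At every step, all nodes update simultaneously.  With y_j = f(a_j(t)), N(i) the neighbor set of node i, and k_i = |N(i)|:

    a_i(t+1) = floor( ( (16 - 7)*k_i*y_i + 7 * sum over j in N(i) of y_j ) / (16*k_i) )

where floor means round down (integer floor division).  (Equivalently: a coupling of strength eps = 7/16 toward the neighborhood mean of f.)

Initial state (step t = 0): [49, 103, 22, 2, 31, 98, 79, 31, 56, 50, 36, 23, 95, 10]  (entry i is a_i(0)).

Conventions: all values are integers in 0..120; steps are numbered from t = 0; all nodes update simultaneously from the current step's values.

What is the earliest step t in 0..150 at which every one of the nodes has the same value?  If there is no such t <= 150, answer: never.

Simulating step by step:
t=0: [49, 103, 22, 2, 31, 98, 79, 31, 56, 50, 36, 23, 95, 10]  (not all equal)
t=1: [58, 50, 37, 27, 47, 57, 66, 69, 76, 77, 67, 55, 46, 43]  (not all equal)
t=2: [79, 77, 69, 64, 74, 80, 81, 79, 76, 76, 79, 80, 77, 76]  (not all equal)
t=3: [74, 75, 79, 79, 77, 73, 72, 74, 75, 75, 74, 73, 74, 75]  (not all equal)
t=4: [77, 76, 74, 74, 75, 77, 77, 77, 77, 77, 77, 77, 77, 77]  (not all equal)
t=5: [75, 76, 76, 77, 76, 75, 75, 75, 75, 75, 75, 75, 75, 75]  (not all equal)
t=6: [76, 76, 75, 75, 76, 76, 77, 77, 77, 77, 77, 77, 77, 77]  (not all equal)
t=7: [75, 76, 76, 76, 76, 75, 75, 75, 75, 75, 75, 75, 75, 75]  (not all equal)
t=8: [76, 76, 76, 76, 76, 76, 77, 77, 77, 77, 77, 77, 77, 77]  (not all equal)
t=9: [75, 76, 76, 76, 76, 75, 75, 75, 75, 75, 75, 75, 75, 75]  (not all equal)

Answer: never
Key observation: The state at step 7 reappears at step 9 — the system is in a cycle of period 2 from step 7 on.  No step 0..9 is synchronized, and the cycle repeats forever, so no step up to 150 (or ever) has all nodes equal.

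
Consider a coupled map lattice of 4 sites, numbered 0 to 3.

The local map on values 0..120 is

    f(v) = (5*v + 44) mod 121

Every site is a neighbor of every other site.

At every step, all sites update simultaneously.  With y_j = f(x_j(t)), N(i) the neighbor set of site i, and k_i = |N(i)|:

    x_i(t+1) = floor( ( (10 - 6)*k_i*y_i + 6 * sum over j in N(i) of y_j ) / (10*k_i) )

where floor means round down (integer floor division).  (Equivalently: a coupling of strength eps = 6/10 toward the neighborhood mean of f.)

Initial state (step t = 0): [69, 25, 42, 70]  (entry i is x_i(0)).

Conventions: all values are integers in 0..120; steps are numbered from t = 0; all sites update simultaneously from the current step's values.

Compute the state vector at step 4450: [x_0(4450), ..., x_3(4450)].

Simulating step by step:
t=0: [69, 25, 42, 70]
t=1: [28, 33, 25, 29]
t=2: [66, 71, 63, 67]
t=3: [38, 43, 59, 39]
t=4: [91, 72, 88, 92]
t=5: [18, 23, 15, 19]
t=6: [40, 45, 61, 41]
t=7: [29, 34, 50, 30]
t=8: [70, 75, 67, 71]
t=9: [34, 39, 31, 35]
t=10: [96, 101, 93, 97]
t=11: [43, 48, 40, 44]
t=12: [20, 25, 17, 21]
t=13: [26, 31, 23, 27]
t=14: [56, 61, 53, 57]
t=15: [85, 90, 82, 86]
t=16: [84, 65, 81, 85]
t=17: [80, 61, 77, 81]
t=18: [84, 89, 81, 85]
t=19: [79, 60, 76, 80]
t=20: [79, 84, 76, 80]
t=21: [79, 84, 76, 80]

Answer: [79, 84, 76, 80]
Key observation: The state at step 20, [79, 84, 76, 80], reappears at step 21: the system is in a cycle of period 1 from step 20 on.  Therefore the state at step 4450 equals the state at step 20 + ((4450 - 20) mod 1) = 20, which is [79, 84, 76, 80].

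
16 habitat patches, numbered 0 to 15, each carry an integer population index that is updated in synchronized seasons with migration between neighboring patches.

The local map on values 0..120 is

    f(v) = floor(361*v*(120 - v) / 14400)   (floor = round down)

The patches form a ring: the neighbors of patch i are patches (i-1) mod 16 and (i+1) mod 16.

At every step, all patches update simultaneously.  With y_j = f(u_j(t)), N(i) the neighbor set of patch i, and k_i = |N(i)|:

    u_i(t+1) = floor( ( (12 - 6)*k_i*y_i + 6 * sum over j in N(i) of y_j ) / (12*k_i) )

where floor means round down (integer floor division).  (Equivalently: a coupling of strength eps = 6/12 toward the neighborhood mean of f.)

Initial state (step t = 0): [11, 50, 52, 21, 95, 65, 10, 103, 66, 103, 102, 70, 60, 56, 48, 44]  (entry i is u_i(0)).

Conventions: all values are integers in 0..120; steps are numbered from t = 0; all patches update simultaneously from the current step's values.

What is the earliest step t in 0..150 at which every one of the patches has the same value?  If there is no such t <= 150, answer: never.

Answer: never
Key observation: The state at step 17 reappears at step 19 — the system is in a cycle of period 2 from step 17 on.  No step 0..19 is synchronized, and the cycle repeats forever, so no step up to 150 (or ever) has all patches equal.

Derivation:
t=0: [11, 50, 52, 21, 95, 65, 10, 103, 66, 103, 102, 70, 60, 56, 48, 44]  (not all equal)
t=1: [57, 73, 78, 62, 64, 66, 46, 50, 66, 55, 55, 77, 89, 88, 86, 70]  (not all equal)
t=2: [88, 86, 85, 87, 89, 88, 86, 87, 88, 89, 87, 81, 72, 70, 75, 84]  (not all equal)
t=3: [72, 72, 73, 71, 69, 70, 71, 71, 70, 69, 72, 78, 84, 86, 82, 76]  (not all equal)
t=4: [85, 86, 86, 87, 87, 87, 87, 87, 87, 87, 85, 81, 76, 74, 78, 82]  (not all equal)
t=5: [74, 73, 72, 71, 71, 71, 71, 71, 71, 71, 74, 78, 82, 83, 81, 78]  (not all equal)
t=6: [84, 85, 86, 86, 87, 87, 87, 87, 87, 86, 84, 81, 78, 77, 79, 82]  (not all equal)
t=7: [75, 74, 73, 72, 71, 71, 71, 71, 71, 73, 75, 78, 81, 82, 80, 78]  (not all equal)
t=8: [83, 85, 85, 86, 86, 87, 87, 87, 86, 85, 84, 81, 79, 78, 80, 82]  (not all equal)
t=9: [76, 74, 73, 73, 72, 71, 71, 71, 72, 74, 75, 78, 80, 81, 80, 78]  (not all equal)
t=10: [83, 84, 85, 86, 86, 86, 87, 86, 86, 85, 83, 82, 80, 79, 80, 81]  (not all equal)
t=11: [76, 75, 74, 73, 73, 72, 72, 72, 73, 74, 76, 78, 79, 80, 80, 78]  (not all equal)
t=12: [83, 84, 85, 85, 86, 86, 86, 86, 85, 84, 83, 82, 81, 80, 80, 81]  (not all equal)
t=13: [76, 75, 74, 73, 73, 73, 73, 73, 74, 75, 76, 77, 79, 79, 79, 78]  (not all equal)
t=14: [83, 84, 85, 85, 86, 86, 86, 85, 85, 84, 83, 82, 81, 81, 81, 82]  (not all equal)
t=15: [76, 75, 74, 73, 73, 73, 73, 73, 74, 75, 76, 77, 78, 79, 78, 77]  (not all equal)
t=16: [83, 84, 85, 85, 86, 86, 86, 85, 85, 84, 83, 82, 82, 81, 82, 82]  (not all equal)
t=17: [76, 75, 74, 73, 73, 73, 73, 73, 74, 75, 76, 77, 78, 78, 78, 77]  (not all equal)
t=18: [83, 84, 85, 85, 86, 86, 86, 85, 85, 84, 83, 82, 82, 82, 82, 82]  (not all equal)
t=19: [76, 75, 74, 73, 73, 73, 73, 73, 74, 75, 76, 77, 78, 78, 78, 77]  (not all equal)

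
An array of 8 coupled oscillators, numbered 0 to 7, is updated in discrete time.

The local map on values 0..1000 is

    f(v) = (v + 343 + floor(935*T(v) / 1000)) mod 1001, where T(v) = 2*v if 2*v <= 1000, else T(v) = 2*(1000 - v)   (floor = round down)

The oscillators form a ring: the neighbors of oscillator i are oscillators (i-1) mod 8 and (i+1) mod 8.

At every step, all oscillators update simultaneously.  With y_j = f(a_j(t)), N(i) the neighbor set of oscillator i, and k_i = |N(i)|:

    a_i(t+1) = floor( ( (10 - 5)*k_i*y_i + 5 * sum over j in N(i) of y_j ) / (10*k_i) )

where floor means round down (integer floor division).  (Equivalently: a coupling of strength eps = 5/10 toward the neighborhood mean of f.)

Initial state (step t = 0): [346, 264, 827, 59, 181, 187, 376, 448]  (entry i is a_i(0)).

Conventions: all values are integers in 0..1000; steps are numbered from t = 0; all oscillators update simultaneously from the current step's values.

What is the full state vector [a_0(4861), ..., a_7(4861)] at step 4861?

Answer: [647, 647, 647, 647, 647, 647, 647, 647]
Key observation: The state at step 22, [649, 649, 649, 649, 649, 649, 649, 649], reappears at step 24: the system is in a cycle of period 2 from step 22 on.  Therefore the state at step 4861 equals the state at step 22 + ((4861 - 22) mod 2) = 23, which is [647, 647, 647, 647, 647, 647, 647, 647].

Derivation:
t=0: [346, 264, 827, 59, 181, 187, 376, 448]
t=1: [349, 256, 398, 594, 778, 760, 587, 502]
t=2: [384, 244, 434, 602, 578, 584, 681, 648]
t=3: [394, 278, 476, 668, 702, 683, 647, 589]
t=4: [445, 364, 546, 642, 612, 621, 653, 629]
t=5: [572, 531, 627, 680, 670, 666, 655, 647]
t=6: [706, 720, 675, 633, 627, 633, 641, 663]
t=7: [603, 597, 623, 653, 663, 660, 651, 630]
t=8: [682, 685, 668, 647, 637, 638, 647, 664]
t=9: [621, 620, 631, 646, 654, 654, 647, 633]
t=10: [668, 669, 661, 651, 644, 644, 650, 660]
t=11: [631, 631, 636, 644, 649, 649, 645, 637]
t=12: [661, 661, 657, 651, 648, 647, 651, 656]
t=13: [637, 637, 640, 644, 647, 647, 645, 640]
t=14: [656, 656, 654, 651, 649, 649, 651, 654]
t=15: [641, 641, 643, 645, 646, 646, 645, 643]
t=16: [653, 653, 652, 650, 649, 649, 650, 652]
t=17: [643, 643, 644, 645, 646, 646, 645, 644]
t=18: [651, 651, 651, 650, 649, 649, 650, 651]
t=19: [645, 645, 645, 646, 646, 646, 646, 645]
t=20: [650, 650, 649, 649, 649, 649, 649, 649]
t=21: [646, 646, 646, 647, 647, 647, 647, 646]
t=22: [649, 649, 649, 649, 649, 649, 649, 649]
t=23: [647, 647, 647, 647, 647, 647, 647, 647]
t=24: [649, 649, 649, 649, 649, 649, 649, 649]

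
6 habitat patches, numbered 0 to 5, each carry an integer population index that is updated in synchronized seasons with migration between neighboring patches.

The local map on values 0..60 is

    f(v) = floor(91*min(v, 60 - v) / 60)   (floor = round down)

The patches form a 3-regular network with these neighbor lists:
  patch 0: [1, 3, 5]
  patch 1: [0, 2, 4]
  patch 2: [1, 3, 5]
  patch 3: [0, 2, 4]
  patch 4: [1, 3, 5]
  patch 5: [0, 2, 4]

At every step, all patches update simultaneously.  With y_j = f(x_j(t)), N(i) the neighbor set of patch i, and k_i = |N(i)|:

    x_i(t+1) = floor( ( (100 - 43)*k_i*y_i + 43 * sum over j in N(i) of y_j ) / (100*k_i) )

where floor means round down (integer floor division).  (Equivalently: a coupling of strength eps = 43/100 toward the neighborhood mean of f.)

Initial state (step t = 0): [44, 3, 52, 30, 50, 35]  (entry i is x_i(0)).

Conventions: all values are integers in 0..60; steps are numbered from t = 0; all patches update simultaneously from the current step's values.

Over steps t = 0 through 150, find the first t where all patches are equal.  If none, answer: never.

Answer: 8
Key observation: Synchronization is absorbing here: once all patches are equal they stay equal, and step 8 is the first all-equal step.

Derivation:
t=0: [44, 3, 52, 30, 50, 35]  (not all equal)
t=1: [26, 9, 19, 32, 20, 28]  (not all equal)
t=2: [36, 21, 29, 37, 31, 37]  (not all equal)
t=3: [34, 35, 38, 36, 38, 36]  (not all equal)
t=4: [37, 36, 34, 35, 34, 35]  (not all equal)
t=5: [35, 36, 37, 37, 37, 37]  (not all equal)
t=6: [35, 35, 34, 34, 34, 34]  (not all equal)
t=7: [37, 37, 38, 38, 38, 38]  (not all equal)
t=8: [33, 33, 33, 33, 33, 33]  (all equal)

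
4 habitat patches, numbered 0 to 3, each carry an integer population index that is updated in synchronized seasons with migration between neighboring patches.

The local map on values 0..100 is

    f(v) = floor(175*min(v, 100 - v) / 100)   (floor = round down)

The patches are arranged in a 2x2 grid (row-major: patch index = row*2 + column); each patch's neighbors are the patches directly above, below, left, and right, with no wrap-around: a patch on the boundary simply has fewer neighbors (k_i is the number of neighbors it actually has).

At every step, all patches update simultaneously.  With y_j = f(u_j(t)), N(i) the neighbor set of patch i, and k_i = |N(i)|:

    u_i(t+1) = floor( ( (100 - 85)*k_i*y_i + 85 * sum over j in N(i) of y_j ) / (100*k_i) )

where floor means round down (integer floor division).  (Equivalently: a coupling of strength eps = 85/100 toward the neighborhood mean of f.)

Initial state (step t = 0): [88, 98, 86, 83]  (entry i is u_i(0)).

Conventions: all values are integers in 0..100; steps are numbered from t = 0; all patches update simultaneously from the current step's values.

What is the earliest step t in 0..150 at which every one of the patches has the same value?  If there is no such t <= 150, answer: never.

Answer: 8
Key observation: Synchronization is absorbing here: once all patches are equal they stay equal, and step 8 is the first all-equal step.

Derivation:
t=0: [88, 98, 86, 83]  (not all equal)
t=1: [14, 21, 24, 15]  (not all equal)
t=2: [36, 26, 27, 37]  (not all equal)
t=3: [48, 60, 61, 48]  (not all equal)
t=4: [71, 81, 81, 71]  (not all equal)
t=5: [35, 47, 47, 35]  (not all equal)
t=6: [78, 64, 64, 78]  (not all equal)
t=7: [59, 41, 41, 59]  (not all equal)
t=8: [71, 71, 71, 71]  (all equal)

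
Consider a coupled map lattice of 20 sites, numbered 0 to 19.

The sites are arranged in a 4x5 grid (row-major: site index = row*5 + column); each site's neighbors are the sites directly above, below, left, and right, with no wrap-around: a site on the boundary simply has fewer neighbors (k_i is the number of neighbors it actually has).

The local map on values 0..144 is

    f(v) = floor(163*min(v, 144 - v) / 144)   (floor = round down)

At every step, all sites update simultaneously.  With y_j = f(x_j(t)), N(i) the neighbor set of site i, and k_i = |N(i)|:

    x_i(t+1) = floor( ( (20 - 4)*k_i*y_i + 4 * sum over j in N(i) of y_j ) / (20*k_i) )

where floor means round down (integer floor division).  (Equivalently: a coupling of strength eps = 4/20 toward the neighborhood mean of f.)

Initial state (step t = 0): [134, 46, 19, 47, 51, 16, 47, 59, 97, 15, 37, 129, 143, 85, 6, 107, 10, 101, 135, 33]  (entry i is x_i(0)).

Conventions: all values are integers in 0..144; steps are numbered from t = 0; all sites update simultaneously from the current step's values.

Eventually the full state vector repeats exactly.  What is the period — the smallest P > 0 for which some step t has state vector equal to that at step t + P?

Answer: 2
Key observation: The state at step 19, [73, 73, 73, 74, 78, 74, 74, 73, 73, 77, 78, 79, 75, 76, 79, 80, 80, 79, 78, 79], reappears at step 21 — and no state repeats earlier — so the cycle the system enters has period 2.

Derivation:
t=0: [134, 46, 19, 47, 51, 16, 47, 59, 97, 15, 37, 129, 143, 85, 6, 107, 10, 101, 135, 33]
t=1: [15, 47, 28, 51, 52, 21, 50, 59, 52, 20, 37, 18, 10, 56, 12, 38, 15, 39, 18, 31]
t=2: [20, 49, 36, 55, 54, 25, 52, 60, 56, 26, 38, 22, 18, 55, 18, 40, 19, 38, 25, 31]
t=3: [25, 52, 44, 60, 57, 30, 55, 62, 61, 32, 40, 26, 25, 56, 24, 42, 24, 39, 31, 32]
t=4: [31, 55, 52, 65, 61, 35, 59, 66, 67, 39, 43, 31, 32, 58, 30, 44, 29, 41, 37, 35]
t=5: [38, 60, 60, 71, 66, 41, 63, 70, 72, 47, 46, 37, 39, 61, 36, 47, 34, 44, 42, 38]
t=6: [45, 65, 68, 78, 72, 47, 68, 76, 78, 55, 50, 43, 47, 65, 43, 51, 39, 47, 48, 43]
t=7: [52, 71, 75, 74, 78, 54, 73, 74, 73, 63, 55, 49, 54, 69, 50, 55, 45, 52, 54, 48]
t=8: [60, 78, 78, 78, 74, 62, 77, 78, 79, 70, 61, 56, 62, 75, 58, 60, 51, 57, 61, 54]
t=9: [68, 73, 74, 74, 78, 70, 74, 73, 73, 77, 68, 63, 69, 76, 66, 66, 58, 64, 68, 62]
t=10: [76, 79, 79, 78, 74, 78, 78, 79, 79, 75, 75, 71, 77, 76, 73, 73, 66, 72, 75, 71]
t=11: [75, 73, 73, 74, 78, 74, 74, 73, 73, 77, 78, 79, 75, 76, 79, 79, 75, 79, 78, 79]
t=12: [78, 79, 79, 78, 74, 78, 78, 79, 79, 75, 74, 73, 77, 76, 73, 73, 77, 73, 74, 73]
t=13: [73, 73, 73, 74, 78, 74, 74, 73, 73, 77, 78, 79, 75, 76, 79, 79, 76, 79, 78, 79]
t=14: [79, 79, 79, 78, 74, 78, 78, 79, 79, 75, 74, 73, 77, 76, 73, 73, 75, 73, 74, 73]
t=15: [73, 73, 73, 74, 78, 74, 74, 73, 73, 77, 78, 79, 75, 76, 79, 79, 78, 79, 78, 79]
t=16: [79, 79, 79, 78, 74, 78, 78, 79, 79, 75, 74, 73, 77, 76, 73, 73, 73, 73, 74, 73]
t=17: [73, 73, 73, 74, 78, 74, 74, 73, 73, 77, 78, 79, 75, 76, 79, 79, 80, 79, 78, 79]
t=18: [79, 79, 79, 78, 74, 78, 78, 79, 79, 75, 74, 73, 77, 76, 73, 73, 72, 73, 74, 73]
t=19: [73, 73, 73, 74, 78, 74, 74, 73, 73, 77, 78, 79, 75, 76, 79, 80, 80, 79, 78, 79]
t=20: [79, 79, 79, 78, 74, 78, 78, 79, 79, 75, 74, 73, 77, 76, 73, 72, 72, 73, 74, 73]
t=21: [73, 73, 73, 74, 78, 74, 74, 73, 73, 77, 78, 79, 75, 76, 79, 80, 80, 79, 78, 79]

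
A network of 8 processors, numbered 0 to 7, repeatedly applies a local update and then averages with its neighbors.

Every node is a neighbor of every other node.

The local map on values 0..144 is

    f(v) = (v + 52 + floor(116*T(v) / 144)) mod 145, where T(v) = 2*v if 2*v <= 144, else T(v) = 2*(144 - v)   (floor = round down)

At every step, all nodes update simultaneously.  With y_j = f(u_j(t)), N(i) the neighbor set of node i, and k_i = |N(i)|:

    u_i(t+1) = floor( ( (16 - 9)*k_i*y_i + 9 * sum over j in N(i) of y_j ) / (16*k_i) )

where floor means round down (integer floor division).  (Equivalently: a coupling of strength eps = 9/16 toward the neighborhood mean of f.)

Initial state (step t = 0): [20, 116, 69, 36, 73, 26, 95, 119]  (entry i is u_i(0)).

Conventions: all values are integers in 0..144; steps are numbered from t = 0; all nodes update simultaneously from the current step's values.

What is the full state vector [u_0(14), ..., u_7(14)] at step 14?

Simulating step by step:
t=0: [20, 116, 69, 36, 73, 26, 95, 119]
t=1: [86, 74, 80, 50, 83, 92, 78, 73]
t=2: [83, 86, 85, 66, 84, 82, 85, 86]
t=3: [86, 86, 86, 83, 86, 86, 86, 86]
t=4: [86, 86, 86, 86, 86, 86, 86, 86]
t=5: [86, 86, 86, 86, 86, 86, 86, 86]
t=6: [86, 86, 86, 86, 86, 86, 86, 86]
t=7: [86, 86, 86, 86, 86, 86, 86, 86]
t=8: [86, 86, 86, 86, 86, 86, 86, 86]
t=9: [86, 86, 86, 86, 86, 86, 86, 86]
t=10: [86, 86, 86, 86, 86, 86, 86, 86]
t=11: [86, 86, 86, 86, 86, 86, 86, 86]
t=12: [86, 86, 86, 86, 86, 86, 86, 86]
t=13: [86, 86, 86, 86, 86, 86, 86, 86]
t=14: [86, 86, 86, 86, 86, 86, 86, 86]

Answer: [86, 86, 86, 86, 86, 86, 86, 86]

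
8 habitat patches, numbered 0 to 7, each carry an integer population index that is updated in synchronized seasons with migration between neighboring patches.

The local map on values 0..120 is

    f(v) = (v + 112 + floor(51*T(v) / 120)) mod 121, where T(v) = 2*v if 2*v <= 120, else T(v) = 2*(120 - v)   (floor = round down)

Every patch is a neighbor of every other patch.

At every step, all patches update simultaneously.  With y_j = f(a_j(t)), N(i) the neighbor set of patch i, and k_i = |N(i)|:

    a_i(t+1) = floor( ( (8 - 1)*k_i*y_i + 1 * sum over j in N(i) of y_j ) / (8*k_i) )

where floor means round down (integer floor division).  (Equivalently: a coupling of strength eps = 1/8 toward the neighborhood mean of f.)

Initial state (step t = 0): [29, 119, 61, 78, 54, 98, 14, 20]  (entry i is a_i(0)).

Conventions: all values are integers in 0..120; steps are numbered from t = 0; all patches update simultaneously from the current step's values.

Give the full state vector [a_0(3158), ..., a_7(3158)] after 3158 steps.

Simulating step by step:
t=0: [29, 119, 61, 78, 54, 98, 14, 20]
t=1: [48, 105, 98, 99, 87, 102, 24, 34]
t=2: [80, 105, 104, 104, 103, 105, 42, 57]
t=3: [104, 107, 107, 107, 107, 107, 72, 96]
t=4: [107, 108, 108, 108, 108, 108, 103, 107]
t=5: [108, 108, 108, 108, 108, 108, 108, 108]
t=6: [109, 109, 109, 109, 109, 109, 109, 109]
t=7: [109, 109, 109, 109, 109, 109, 109, 109]

Answer: [109, 109, 109, 109, 109, 109, 109, 109]
Key observation: The state at step 6, [109, 109, 109, 109, 109, 109, 109, 109], reappears at step 7: the system is in a cycle of period 1 from step 6 on.  Therefore the state at step 3158 equals the state at step 6 + ((3158 - 6) mod 1) = 6, which is [109, 109, 109, 109, 109, 109, 109, 109].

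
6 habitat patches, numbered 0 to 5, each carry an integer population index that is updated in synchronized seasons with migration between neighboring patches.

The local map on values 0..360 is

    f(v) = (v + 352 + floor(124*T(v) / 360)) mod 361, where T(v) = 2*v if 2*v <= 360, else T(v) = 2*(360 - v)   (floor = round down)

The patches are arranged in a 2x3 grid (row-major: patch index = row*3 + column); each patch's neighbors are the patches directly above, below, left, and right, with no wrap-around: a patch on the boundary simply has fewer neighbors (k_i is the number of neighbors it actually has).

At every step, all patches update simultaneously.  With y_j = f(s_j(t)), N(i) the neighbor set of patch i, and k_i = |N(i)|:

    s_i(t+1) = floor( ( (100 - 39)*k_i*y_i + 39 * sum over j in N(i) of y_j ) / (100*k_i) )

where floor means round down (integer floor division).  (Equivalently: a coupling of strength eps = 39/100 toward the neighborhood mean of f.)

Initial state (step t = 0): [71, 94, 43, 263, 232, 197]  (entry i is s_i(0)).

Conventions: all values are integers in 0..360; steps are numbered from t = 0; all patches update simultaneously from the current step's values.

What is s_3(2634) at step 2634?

Answer: s_3(2634) = 346
Key observation: The state at step 7, [346, 346, 346, 346, 346, 346], reappears at step 8: the system is in a cycle of period 1 from step 7 on.  Therefore the state at step 2634 equals the state at step 7 + ((2634 - 7) mod 1) = 7, which is [346, 346, 346, 346, 346, 346].

Derivation:
t=0: [71, 94, 43, 263, 232, 197]
t=1: [158, 153, 125, 277, 289, 255]
t=2: [268, 254, 233, 312, 316, 297]
t=3: [323, 320, 316, 333, 333, 328]
t=4: [339, 338, 337, 341, 341, 340]
t=5: [344, 344, 343, 344, 344, 344]
t=6: [346, 345, 345, 346, 346, 345]
t=7: [346, 346, 346, 346, 346, 346]
t=8: [346, 346, 346, 346, 346, 346]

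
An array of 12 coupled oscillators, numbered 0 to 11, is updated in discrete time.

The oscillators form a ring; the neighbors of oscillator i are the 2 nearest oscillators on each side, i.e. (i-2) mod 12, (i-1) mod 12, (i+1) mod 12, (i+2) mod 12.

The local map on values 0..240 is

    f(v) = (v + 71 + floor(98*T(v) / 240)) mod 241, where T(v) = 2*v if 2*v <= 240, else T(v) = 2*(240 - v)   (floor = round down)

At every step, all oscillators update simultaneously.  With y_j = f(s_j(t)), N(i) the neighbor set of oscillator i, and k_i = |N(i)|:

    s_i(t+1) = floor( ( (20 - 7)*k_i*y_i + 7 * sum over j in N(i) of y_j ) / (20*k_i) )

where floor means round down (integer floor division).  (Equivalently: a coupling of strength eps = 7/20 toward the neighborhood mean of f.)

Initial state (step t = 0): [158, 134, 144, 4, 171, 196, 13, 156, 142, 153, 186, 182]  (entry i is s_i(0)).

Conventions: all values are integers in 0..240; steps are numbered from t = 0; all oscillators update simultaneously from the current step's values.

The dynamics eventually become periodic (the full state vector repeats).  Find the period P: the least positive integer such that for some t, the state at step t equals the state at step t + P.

Answer: 2
Key observation: The state at step 7, [57, 57, 57, 57, 57, 57, 57, 57, 57, 57, 57, 57], reappears at step 9 — and no state repeats earlier — so the cycle the system enters has period 2.

Derivation:
t=0: [158, 134, 144, 4, 171, 196, 13, 156, 142, 153, 186, 182]
t=1: [54, 53, 54, 69, 61, 64, 80, 57, 56, 54, 58, 57]
t=2: [169, 170, 172, 189, 184, 188, 202, 178, 176, 170, 174, 172]
t=3: [56, 57, 57, 59, 59, 60, 61, 58, 58, 57, 57, 56]
t=4: [172, 174, 174, 177, 178, 179, 179, 176, 176, 174, 173, 172]
t=5: [57, 57, 57, 57, 57, 58, 58, 57, 57, 57, 57, 57]
t=6: [174, 174, 174, 174, 174, 175, 175, 174, 174, 174, 174, 174]
t=7: [57, 57, 57, 57, 57, 57, 57, 57, 57, 57, 57, 57]
t=8: [174, 174, 174, 174, 174, 174, 174, 174, 174, 174, 174, 174]
t=9: [57, 57, 57, 57, 57, 57, 57, 57, 57, 57, 57, 57]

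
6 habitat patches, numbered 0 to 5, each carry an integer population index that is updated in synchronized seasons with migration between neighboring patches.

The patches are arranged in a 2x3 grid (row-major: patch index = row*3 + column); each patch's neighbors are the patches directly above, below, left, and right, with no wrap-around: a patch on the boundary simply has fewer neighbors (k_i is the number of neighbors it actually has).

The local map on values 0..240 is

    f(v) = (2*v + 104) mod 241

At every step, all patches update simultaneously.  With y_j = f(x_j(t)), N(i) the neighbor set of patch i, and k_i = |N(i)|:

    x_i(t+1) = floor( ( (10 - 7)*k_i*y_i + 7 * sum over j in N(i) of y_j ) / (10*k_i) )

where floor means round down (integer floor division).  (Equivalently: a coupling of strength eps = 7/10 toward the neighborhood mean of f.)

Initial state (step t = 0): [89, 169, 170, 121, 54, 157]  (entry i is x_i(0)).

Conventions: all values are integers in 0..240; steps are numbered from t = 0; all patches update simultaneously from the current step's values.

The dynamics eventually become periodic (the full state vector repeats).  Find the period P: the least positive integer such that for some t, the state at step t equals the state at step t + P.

Answer: 24
Key observation: The state at step 42, [76, 77, 76, 76, 77, 76], reappears at step 66 — and no state repeats earlier — so the cycle the system enters has period 24.

Derivation:
t=0: [89, 169, 170, 121, 54, 157]
t=1: [119, 166, 193, 120, 176, 198]
t=2: [134, 134, 76, 141, 138, 83]
t=3: [135, 105, 60, 138, 112, 62]
t=4: [114, 125, 172, 118, 128, 177]
t=5: [101, 131, 177, 103, 135, 179]
t=6: [87, 134, 186, 90, 136, 188]
t=7: [72, 134, 200, 73, 136, 201]
t=8: [51, 77, 60, 52, 78, 62]
t=9: [140, 109, 152, 141, 111, 153]
t=10: [122, 116, 137, 123, 117, 138]
t=11: [103, 108, 123, 104, 109, 123]
t=12: [73, 84, 98, 73, 84, 99]
t=13: [16, 32, 49, 16, 32, 49]
t=14: [147, 168, 190, 147, 168, 190]
t=15: [171, 143, 70, 171, 143, 70]
t=16: [185, 128, 54, 185, 128, 54]
t=17: [193, 167, 179, 193, 167, 179]
t=18: [74, 158, 212, 74, 158, 212]
t=19: [69, 108, 92, 69, 108, 92]
t=20: [28, 53, 58, 28, 53, 58]
t=21: [177, 200, 216, 177, 200, 216]
t=22: [148, 74, 42, 148, 74, 42]
t=23: [107, 86, 126, 107, 86, 126]
t=24: [62, 63, 87, 62, 63, 87]
t=25: [228, 184, 104, 228, 184, 104]
t=26: [131, 157, 127, 131, 157, 127]
t=27: [143, 150, 138, 143, 150, 138]
t=28: [153, 154, 147, 153, 154, 147]
t=29: [169, 167, 161, 169, 167, 161]
t=30: [199, 195, 189, 199, 195, 189]
t=31: [17, 11, 4, 17, 11, 4]
t=32: [133, 125, 116, 133, 125, 116]
t=33: [123, 112, 101, 123, 112, 101]
t=34: [101, 87, 72, 101, 87, 72]
t=35: [55, 36, 17, 55, 36, 17]
t=36: [200, 176, 151, 200, 176, 151]
t=37: [89, 158, 182, 89, 158, 182]
t=38: [89, 158, 210, 89, 158, 210]
t=39: [89, 114, 89, 89, 114, 89]
t=40: [58, 67, 58, 58, 67, 58]
t=41: [226, 229, 226, 226, 229, 226]
t=42: [76, 77, 76, 76, 77, 76]
t=43: [15, 16, 15, 15, 16, 15]
t=44: [134, 135, 134, 134, 135, 134]
t=45: [131, 132, 131, 131, 132, 131]
t=46: [125, 126, 125, 125, 126, 125]
t=47: [113, 114, 113, 113, 114, 113]
t=48: [89, 90, 89, 89, 90, 89]
t=49: [41, 42, 41, 41, 42, 41]
t=50: [186, 187, 186, 186, 187, 186]
t=51: [235, 236, 235, 235, 236, 235]
t=52: [92, 93, 92, 92, 93, 92]
t=53: [47, 48, 47, 47, 48, 47]
t=54: [198, 199, 198, 198, 199, 198]
t=55: [18, 19, 18, 18, 19, 18]
t=56: [140, 141, 140, 140, 141, 140]
t=57: [143, 144, 143, 143, 144, 143]
t=58: [149, 150, 149, 149, 150, 149]
t=59: [161, 162, 161, 161, 162, 161]
t=60: [185, 186, 185, 185, 186, 185]
t=61: [233, 234, 233, 233, 234, 233]
t=62: [88, 89, 88, 88, 89, 88]
t=63: [39, 40, 39, 39, 40, 39]
t=64: [182, 183, 182, 182, 183, 182]
t=65: [227, 228, 227, 227, 228, 227]
t=66: [76, 77, 76, 76, 77, 76]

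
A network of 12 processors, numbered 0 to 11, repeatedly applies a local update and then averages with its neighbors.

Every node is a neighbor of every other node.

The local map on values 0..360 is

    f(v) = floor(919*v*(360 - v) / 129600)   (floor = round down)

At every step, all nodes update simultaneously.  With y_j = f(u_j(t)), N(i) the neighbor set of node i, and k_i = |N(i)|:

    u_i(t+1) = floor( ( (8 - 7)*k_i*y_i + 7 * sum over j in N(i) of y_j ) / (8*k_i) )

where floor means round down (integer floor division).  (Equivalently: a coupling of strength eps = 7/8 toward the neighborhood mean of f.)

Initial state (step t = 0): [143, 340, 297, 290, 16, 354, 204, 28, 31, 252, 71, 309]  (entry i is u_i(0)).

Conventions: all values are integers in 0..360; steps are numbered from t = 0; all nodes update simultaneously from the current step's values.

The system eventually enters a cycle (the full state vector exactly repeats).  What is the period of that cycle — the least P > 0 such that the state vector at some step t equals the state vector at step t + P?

Answer: 2
Key observation: The state at step 8, [218, 218, 218, 218, 218, 218, 218, 218, 218, 218, 218, 218], reappears at step 10 — and no state repeats earlier — so the cycle the system enters has period 2.

Derivation:
t=0: [143, 340, 297, 290, 16, 354, 204, 28, 31, 252, 71, 309]
t=1: [121, 114, 117, 118, 113, 112, 122, 114, 115, 120, 118, 116]
t=2: [200, 200, 200, 200, 200, 200, 200, 200, 200, 200, 200, 200]
t=3: [226, 226, 226, 226, 226, 226, 226, 226, 226, 226, 226, 226]
t=4: [214, 214, 214, 214, 214, 214, 214, 214, 214, 214, 214, 214]
t=5: [221, 221, 221, 221, 221, 221, 221, 221, 221, 221, 221, 221]
t=6: [217, 217, 217, 217, 217, 217, 217, 217, 217, 217, 217, 217]
t=7: [220, 220, 220, 220, 220, 220, 220, 220, 220, 220, 220, 220]
t=8: [218, 218, 218, 218, 218, 218, 218, 218, 218, 218, 218, 218]
t=9: [219, 219, 219, 219, 219, 219, 219, 219, 219, 219, 219, 219]
t=10: [218, 218, 218, 218, 218, 218, 218, 218, 218, 218, 218, 218]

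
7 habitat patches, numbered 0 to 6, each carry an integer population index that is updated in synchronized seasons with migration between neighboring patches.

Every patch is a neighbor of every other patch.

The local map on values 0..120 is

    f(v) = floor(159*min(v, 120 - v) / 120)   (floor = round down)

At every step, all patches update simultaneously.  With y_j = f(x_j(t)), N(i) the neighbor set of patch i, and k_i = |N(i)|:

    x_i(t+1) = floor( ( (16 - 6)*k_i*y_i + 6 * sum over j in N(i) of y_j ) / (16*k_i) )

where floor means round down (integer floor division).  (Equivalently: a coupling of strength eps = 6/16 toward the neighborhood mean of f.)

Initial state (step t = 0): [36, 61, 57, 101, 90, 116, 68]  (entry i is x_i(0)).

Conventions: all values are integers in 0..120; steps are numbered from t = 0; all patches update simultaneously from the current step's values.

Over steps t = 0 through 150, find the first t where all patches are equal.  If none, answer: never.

Answer: never
Key observation: The state at step 8 reappears at step 10 — the system is in a cycle of period 2 from step 8 on.  No step 0..10 is synchronized, and the cycle repeats forever, so no step up to 150 (or ever) has all patches equal.

Derivation:
t=0: [36, 61, 57, 101, 90, 116, 68]  (not all equal)
t=1: [47, 64, 63, 35, 43, 23, 59]  (not all equal)
t=2: [61, 67, 68, 52, 57, 43, 70]  (not all equal)
t=3: [73, 69, 68, 68, 72, 61, 67]  (not all equal)
t=4: [64, 67, 68, 68, 65, 73, 69]  (not all equal)
t=5: [71, 69, 68, 68, 70, 64, 67]  (not all equal)
t=6: [65, 67, 68, 68, 66, 71, 69]  (not all equal)
t=7: [70, 69, 68, 68, 69, 66, 67]  (not all equal)
t=8: [66, 67, 68, 68, 67, 69, 69]  (not all equal)
t=9: [70, 69, 68, 68, 69, 67, 67]  (not all equal)
t=10: [66, 67, 68, 68, 67, 69, 69]  (not all equal)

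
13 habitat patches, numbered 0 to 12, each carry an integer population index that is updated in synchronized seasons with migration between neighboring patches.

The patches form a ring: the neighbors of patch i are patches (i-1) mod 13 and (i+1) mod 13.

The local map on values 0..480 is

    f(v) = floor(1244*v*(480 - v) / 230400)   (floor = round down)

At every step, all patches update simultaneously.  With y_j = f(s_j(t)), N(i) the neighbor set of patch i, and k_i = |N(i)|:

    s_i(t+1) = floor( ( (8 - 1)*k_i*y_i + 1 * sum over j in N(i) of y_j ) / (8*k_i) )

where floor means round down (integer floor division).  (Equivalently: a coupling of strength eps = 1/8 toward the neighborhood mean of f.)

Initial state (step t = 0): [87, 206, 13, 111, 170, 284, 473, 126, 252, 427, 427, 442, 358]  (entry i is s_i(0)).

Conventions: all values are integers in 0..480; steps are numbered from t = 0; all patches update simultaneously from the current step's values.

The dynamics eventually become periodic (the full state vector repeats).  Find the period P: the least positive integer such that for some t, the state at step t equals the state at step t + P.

Simulating step by step:
t=0: [87, 206, 13, 111, 170, 284, 473, 126, 252, 427, 427, 442, 358]
t=1: [194, 279, 60, 213, 281, 281, 48, 230, 293, 133, 120, 101, 222]
t=2: [299, 291, 157, 295, 301, 289, 135, 296, 293, 250, 232, 214, 301]
t=3: [292, 294, 275, 292, 290, 294, 256, 291, 295, 309, 309, 306, 291]
t=4: [295, 295, 302, 296, 296, 296, 307, 296, 293, 285, 285, 287, 295]
t=5: [294, 293, 290, 293, 294, 293, 287, 293, 295, 299, 299, 298, 294]
t=6: [295, 295, 296, 295, 295, 295, 298, 295, 293, 292, 292, 292, 294]
t=7: [294, 294, 294, 294, 294, 293, 292, 293, 295, 295, 296, 295, 295]
t=8: [294, 295, 295, 295, 295, 295, 295, 295, 294, 294, 294, 294, 294]
t=9: [294, 294, 294, 294, 294, 294, 294, 294, 294, 295, 295, 295, 295]
t=10: [294, 295, 295, 295, 295, 295, 295, 295, 294, 294, 294, 294, 294]

Answer: 2
Key observation: The state at step 8, [294, 295, 295, 295, 295, 295, 295, 295, 294, 294, 294, 294, 294], reappears at step 10 — and no state repeats earlier — so the cycle the system enters has period 2.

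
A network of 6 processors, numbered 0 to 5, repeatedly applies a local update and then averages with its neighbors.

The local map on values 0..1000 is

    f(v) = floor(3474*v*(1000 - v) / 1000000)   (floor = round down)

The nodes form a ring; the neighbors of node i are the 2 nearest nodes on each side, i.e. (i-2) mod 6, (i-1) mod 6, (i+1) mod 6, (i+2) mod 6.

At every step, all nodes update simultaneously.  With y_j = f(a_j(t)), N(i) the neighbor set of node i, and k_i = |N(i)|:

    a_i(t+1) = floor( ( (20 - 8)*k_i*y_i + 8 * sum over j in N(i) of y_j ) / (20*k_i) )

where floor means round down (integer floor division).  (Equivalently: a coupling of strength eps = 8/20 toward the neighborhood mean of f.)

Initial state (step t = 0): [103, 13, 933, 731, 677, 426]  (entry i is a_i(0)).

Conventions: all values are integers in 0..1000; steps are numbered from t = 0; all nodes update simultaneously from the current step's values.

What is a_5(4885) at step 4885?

Answer: a_5(4885) = 442
Key observation: The state at step 14, [856, 856, 856, 856, 856, 856], reappears at step 18: the system is in a cycle of period 4 from step 14 on.  Therefore the state at step 4885 equals the state at step 14 + ((4885 - 14) mod 4) = 17, which is [442, 442, 442, 442, 442, 442].

Derivation:
t=0: [103, 13, 933, 731, 677, 426]
t=1: [378, 233, 310, 596, 662, 690]
t=2: [777, 685, 750, 789, 780, 750]
t=3: [625, 697, 643, 611, 605, 643]
t=4: [804, 763, 798, 810, 821, 798]
t=5: [553, 596, 557, 546, 525, 557]
t=6: [856, 844, 856, 858, 862, 856]
t=7: [429, 444, 428, 426, 418, 428]
t=8: [850, 854, 850, 849, 846, 850]
t=9: [442, 436, 442, 443, 448, 442]
t=10: [856, 854, 856, 856, 857, 856]
t=11: [428, 431, 428, 428, 426, 428]
t=12: [850, 850, 850, 850, 849, 850]
t=13: [442, 442, 442, 442, 443, 442]
t=14: [856, 856, 856, 856, 856, 856]
t=15: [428, 428, 428, 428, 428, 428]
t=16: [850, 850, 850, 850, 850, 850]
t=17: [442, 442, 442, 442, 442, 442]
t=18: [856, 856, 856, 856, 856, 856]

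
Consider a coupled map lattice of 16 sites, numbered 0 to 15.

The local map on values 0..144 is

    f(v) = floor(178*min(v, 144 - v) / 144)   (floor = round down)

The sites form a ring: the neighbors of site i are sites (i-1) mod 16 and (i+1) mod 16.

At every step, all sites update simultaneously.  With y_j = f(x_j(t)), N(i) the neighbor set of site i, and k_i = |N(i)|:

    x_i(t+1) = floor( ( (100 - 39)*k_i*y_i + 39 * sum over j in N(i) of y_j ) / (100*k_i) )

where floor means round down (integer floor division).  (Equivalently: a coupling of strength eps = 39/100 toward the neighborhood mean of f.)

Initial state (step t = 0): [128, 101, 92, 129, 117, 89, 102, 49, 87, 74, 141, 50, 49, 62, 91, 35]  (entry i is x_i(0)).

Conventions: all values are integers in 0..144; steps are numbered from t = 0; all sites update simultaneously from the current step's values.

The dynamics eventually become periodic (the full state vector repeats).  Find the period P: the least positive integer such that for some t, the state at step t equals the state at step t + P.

Answer: 4
Key observation: The state at step 26, [70, 70, 70, 70, 71, 71, 71, 73, 79, 85, 87, 87, 86, 83, 76, 71], reappears at step 30 — and no state repeats earlier — so the cycle the system enters has period 4.

Derivation:
t=0: [128, 101, 92, 129, 117, 89, 102, 49, 87, 74, 141, 50, 49, 62, 91, 35]
t=1: [30, 48, 52, 29, 36, 57, 55, 60, 71, 66, 30, 49, 63, 70, 62, 42]
t=2: [44, 55, 57, 42, 47, 64, 68, 75, 83, 73, 50, 58, 75, 82, 73, 53]
t=3: [58, 65, 65, 56, 60, 75, 83, 82, 79, 79, 68, 71, 80, 79, 80, 67]
t=4: [74, 78, 77, 72, 75, 80, 77, 76, 79, 80, 83, 84, 80, 79, 79, 79]
t=5: [83, 82, 83, 86, 84, 80, 81, 82, 80, 78, 75, 75, 78, 79, 80, 81]
t=6: [75, 75, 74, 72, 74, 77, 77, 76, 78, 81, 84, 84, 81, 80, 78, 77]
t=7: [84, 85, 86, 87, 85, 82, 82, 83, 80, 77, 74, 74, 76, 79, 80, 82]
t=8: [74, 72, 71, 70, 72, 75, 75, 75, 78, 82, 85, 85, 83, 80, 78, 76]
t=9: [86, 88, 87, 86, 87, 85, 85, 84, 80, 76, 72, 72, 75, 78, 81, 83]
t=10: [71, 69, 70, 70, 70, 71, 72, 74, 79, 84, 88, 88, 85, 81, 77, 74]
t=11: [86, 85, 85, 86, 86, 87, 88, 85, 80, 74, 69, 69, 72, 77, 81, 85]
t=12: [71, 71, 71, 71, 70, 70, 69, 72, 79, 84, 85, 85, 86, 82, 77, 72]
t=13: [87, 87, 87, 86, 86, 85, 85, 86, 80, 74, 72, 71, 72, 76, 82, 87]
t=14: [70, 70, 70, 70, 71, 71, 71, 72, 78, 85, 88, 87, 87, 83, 76, 71]
t=15: [86, 86, 86, 86, 86, 87, 87, 87, 80, 73, 69, 69, 70, 75, 82, 86]
t=16: [71, 71, 71, 71, 70, 70, 70, 71, 78, 85, 85, 85, 85, 83, 76, 71]
t=17: [87, 87, 87, 86, 86, 86, 86, 85, 80, 73, 72, 72, 72, 76, 82, 86]
t=18: [70, 70, 70, 70, 71, 71, 71, 73, 79, 85, 88, 89, 88, 83, 76, 71]
t=19: [86, 86, 86, 86, 86, 87, 87, 85, 79, 72, 69, 67, 69, 75, 82, 86]
t=20: [71, 71, 71, 71, 70, 70, 70, 73, 80, 86, 85, 83, 84, 83, 76, 71]
t=21: [87, 87, 87, 86, 86, 86, 86, 85, 79, 72, 72, 74, 74, 76, 82, 86]
t=22: [70, 70, 70, 70, 71, 71, 71, 73, 80, 87, 88, 86, 85, 82, 76, 71]
t=23: [86, 86, 86, 86, 86, 87, 87, 85, 78, 71, 69, 70, 72, 76, 83, 86]
t=24: [71, 71, 71, 71, 70, 70, 70, 73, 80, 85, 85, 86, 87, 83, 75, 71]
t=25: [87, 87, 87, 86, 86, 86, 86, 85, 79, 73, 71, 71, 71, 75, 83, 86]
t=26: [70, 70, 70, 70, 71, 71, 71, 73, 79, 85, 87, 87, 86, 83, 76, 71]
t=27: [86, 86, 86, 86, 86, 87, 87, 85, 79, 73, 70, 70, 71, 75, 82, 86]
t=28: [71, 71, 71, 71, 70, 70, 70, 73, 79, 85, 86, 86, 86, 83, 76, 71]
t=29: [87, 87, 87, 86, 86, 86, 86, 85, 79, 73, 71, 71, 71, 75, 82, 86]
t=30: [70, 70, 70, 70, 71, 71, 71, 73, 79, 85, 87, 87, 86, 83, 76, 71]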